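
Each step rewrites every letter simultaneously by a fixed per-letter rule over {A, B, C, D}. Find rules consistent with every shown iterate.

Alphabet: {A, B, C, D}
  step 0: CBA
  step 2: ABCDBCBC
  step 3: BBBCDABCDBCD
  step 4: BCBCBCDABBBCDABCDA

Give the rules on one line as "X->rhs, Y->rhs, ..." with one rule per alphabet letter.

A->BB, B->BC, C->D, D->A

  step 3 ⇒ step 4: BBBCDABCDBCD ⇒ BC·BC·BC·D·A·BB·BC·D·A·BC·D·A
    A ↦ BB
    B ↦ BC
    C ↦ D
    D ↦ A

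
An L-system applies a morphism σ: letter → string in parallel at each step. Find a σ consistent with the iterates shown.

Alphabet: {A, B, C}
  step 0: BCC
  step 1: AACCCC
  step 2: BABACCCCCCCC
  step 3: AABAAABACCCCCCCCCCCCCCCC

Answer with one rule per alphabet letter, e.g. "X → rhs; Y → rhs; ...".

  step 2 ⇒ step 3: BABACCCCCCCC ⇒ AA·BA·AA·BA·CC·CC·CC·CC·CC·CC·CC·CC
    A ↦ BA
    B ↦ AA
    C ↦ CC

A->BA, B->AA, C->CC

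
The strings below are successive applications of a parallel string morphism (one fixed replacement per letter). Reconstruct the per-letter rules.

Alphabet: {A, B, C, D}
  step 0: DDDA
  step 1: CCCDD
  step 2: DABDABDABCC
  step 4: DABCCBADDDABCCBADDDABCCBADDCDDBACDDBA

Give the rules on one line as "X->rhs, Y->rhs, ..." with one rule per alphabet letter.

A->DD, B->BA, C->DAB, D->C

  step 1 ⇒ step 2: CCCDD ⇒ DAB·DAB·DAB·C·C
    C ↦ DAB
    D ↦ C
  step 0 ⇒ step 1: DDDA ⇒ C·C·C·DD
    A ↦ DD
    B ↦ BA  (constrained at step 2)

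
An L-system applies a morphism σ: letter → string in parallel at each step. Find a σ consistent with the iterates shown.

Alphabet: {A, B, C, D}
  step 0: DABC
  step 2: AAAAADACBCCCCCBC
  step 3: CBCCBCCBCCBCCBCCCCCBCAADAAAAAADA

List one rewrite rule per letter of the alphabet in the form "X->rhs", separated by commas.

A->CBC, B->AD, C->A, D->CCC

  step 2 ⇒ step 3: AAAAADACBCCCCCBC ⇒ CBC·CBC·CBC·CBC·CBC·CCC·CBC·A·AD·A·A·A·A·A·AD·A
    A ↦ CBC
    B ↦ AD
    C ↦ A
    D ↦ CCC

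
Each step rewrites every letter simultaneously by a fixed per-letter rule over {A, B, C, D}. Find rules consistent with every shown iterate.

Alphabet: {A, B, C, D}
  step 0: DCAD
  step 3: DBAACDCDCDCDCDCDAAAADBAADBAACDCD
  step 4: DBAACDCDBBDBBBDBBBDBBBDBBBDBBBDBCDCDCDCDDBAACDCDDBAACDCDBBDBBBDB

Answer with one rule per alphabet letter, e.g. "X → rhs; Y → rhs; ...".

A->CD, B->AA, C->BB, D->DB

  step 3 ⇒ step 4: DBAACDCDCDCDCDCDAAAADBAADBAACDCD ⇒ DB·AA·CD·CD·BB·DB·BB·DB·BB·DB·BB·DB·BB·DB·BB·DB·CD·CD·CD·CD·DB·AA·CD·CD·DB·AA·CD·CD·BB·DB·BB·DB
    A ↦ CD
    B ↦ AA
    C ↦ BB
    D ↦ DB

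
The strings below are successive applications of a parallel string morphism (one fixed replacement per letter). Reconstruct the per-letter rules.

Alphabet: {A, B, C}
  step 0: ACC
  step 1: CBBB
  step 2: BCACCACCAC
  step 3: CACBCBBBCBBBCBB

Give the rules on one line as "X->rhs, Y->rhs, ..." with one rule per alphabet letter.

  step 2 ⇒ step 3: BCACCACCAC ⇒ CAC·B·CB·B·B·CB·B·B·CB·B
    A ↦ CB
    B ↦ CAC
    C ↦ B

A->CB, B->CAC, C->B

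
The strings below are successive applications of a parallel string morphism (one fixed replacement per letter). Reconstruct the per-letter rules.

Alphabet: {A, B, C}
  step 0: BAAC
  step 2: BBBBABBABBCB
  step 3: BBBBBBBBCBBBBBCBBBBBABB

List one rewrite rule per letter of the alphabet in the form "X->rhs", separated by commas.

  step 2 ⇒ step 3: BBBBABBABBCB ⇒ BB·BB·BB·BB·CB·BB·BB·CB·BB·BB·A·BB
    A ↦ CB
    B ↦ BB
    C ↦ A

A->CB, B->BB, C->A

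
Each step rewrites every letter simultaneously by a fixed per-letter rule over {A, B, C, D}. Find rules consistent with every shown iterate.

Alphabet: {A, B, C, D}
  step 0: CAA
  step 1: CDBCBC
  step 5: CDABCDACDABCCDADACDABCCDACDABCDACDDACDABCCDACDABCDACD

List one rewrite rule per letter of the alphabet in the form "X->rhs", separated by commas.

A->BC, B->DA, C->CD, D->A

  step 0 ⇒ step 1: CAA ⇒ CD·BC·BC
    A ↦ BC
    C ↦ CD
    B ↦ DA  (constrained at step 1)
    D ↦ A  (constrained at step 1)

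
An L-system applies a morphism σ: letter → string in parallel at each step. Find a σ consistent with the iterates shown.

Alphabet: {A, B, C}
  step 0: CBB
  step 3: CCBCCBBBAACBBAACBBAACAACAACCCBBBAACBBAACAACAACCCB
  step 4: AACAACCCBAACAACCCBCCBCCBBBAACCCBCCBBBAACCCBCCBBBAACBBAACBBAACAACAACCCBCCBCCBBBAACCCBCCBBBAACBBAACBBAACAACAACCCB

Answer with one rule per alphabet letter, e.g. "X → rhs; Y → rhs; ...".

  step 3 ⇒ step 4: CCBCCBBBAACBBAACBBAACAACAACCCBBBAACBBAACAACAACCCB ⇒ AAC·AAC·CCB·AAC·AAC·CCB·CCB·CCB·B·B·AAC·CCB·CCB·B·B·AAC·CCB·CCB·B·B·AAC·B·B·AAC·B·B·AAC·AAC·AAC·CCB·CCB·CCB·B·B·AAC·CCB·CCB·B·B·AAC·B·B·AAC·B·B·AAC·AAC·AAC·CCB
    A ↦ B
    B ↦ CCB
    C ↦ AAC

A->B, B->CCB, C->AAC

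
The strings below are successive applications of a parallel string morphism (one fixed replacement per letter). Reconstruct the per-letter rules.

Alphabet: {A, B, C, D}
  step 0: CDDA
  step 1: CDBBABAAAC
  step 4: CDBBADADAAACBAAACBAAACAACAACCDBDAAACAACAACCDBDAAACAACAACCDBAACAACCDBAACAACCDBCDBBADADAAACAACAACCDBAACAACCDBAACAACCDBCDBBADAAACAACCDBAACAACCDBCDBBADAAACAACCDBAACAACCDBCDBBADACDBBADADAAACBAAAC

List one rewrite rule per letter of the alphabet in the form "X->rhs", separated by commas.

A->AAC, B->DA, C->CDB, D->BA

  step 0 ⇒ step 1: CDDA ⇒ CDB·BA·BA·AAC
    A ↦ AAC
    C ↦ CDB
    D ↦ BA
    B ↦ DA  (constrained at step 1)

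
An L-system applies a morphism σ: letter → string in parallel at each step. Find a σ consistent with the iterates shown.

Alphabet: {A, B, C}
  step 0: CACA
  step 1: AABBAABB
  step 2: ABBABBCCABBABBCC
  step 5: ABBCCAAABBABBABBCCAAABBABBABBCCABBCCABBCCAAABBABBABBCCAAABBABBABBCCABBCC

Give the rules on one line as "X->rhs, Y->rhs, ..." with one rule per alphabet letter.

  step 1 ⇒ step 2: AABBAABB ⇒ ABB·ABB·C·C·ABB·ABB·C·C
    A ↦ ABB
    B ↦ C
  step 0 ⇒ step 1: CACA ⇒ A·ABB·A·ABB
    C ↦ A

A->ABB, B->C, C->A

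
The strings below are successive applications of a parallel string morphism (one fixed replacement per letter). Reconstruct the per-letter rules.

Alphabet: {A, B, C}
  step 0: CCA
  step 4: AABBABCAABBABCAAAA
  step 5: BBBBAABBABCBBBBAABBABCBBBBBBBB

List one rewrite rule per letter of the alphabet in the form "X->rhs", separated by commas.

A->BB, B->A, C->BC

  step 4 ⇒ step 5: AABBABCAABBABCAAAA ⇒ BB·BB·A·A·BB·A·BC·BB·BB·A·A·BB·A·BC·BB·BB·BB·BB
    A ↦ BB
    B ↦ A
    C ↦ BC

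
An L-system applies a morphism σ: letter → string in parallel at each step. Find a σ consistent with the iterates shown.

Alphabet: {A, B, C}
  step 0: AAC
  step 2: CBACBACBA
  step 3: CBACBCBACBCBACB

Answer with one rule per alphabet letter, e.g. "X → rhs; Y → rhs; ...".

A->CB, B->A, C->CB

  step 2 ⇒ step 3: CBACBACBA ⇒ CB·A·CB·CB·A·CB·CB·A·CB
    A ↦ CB
    B ↦ A
    C ↦ CB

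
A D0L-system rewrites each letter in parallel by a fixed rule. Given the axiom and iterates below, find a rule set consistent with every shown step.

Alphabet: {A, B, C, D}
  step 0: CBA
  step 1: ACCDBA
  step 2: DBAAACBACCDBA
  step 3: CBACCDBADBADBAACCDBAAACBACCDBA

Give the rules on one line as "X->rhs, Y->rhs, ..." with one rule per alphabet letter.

A->DBA, B->CC, C->A, D->CBA

  step 2 ⇒ step 3: DBAAACBACCDBA ⇒ CBA·CC·DBA·DBA·DBA·A·CC·DBA·A·A·CBA·CC·DBA
    A ↦ DBA
    B ↦ CC
    C ↦ A
    D ↦ CBA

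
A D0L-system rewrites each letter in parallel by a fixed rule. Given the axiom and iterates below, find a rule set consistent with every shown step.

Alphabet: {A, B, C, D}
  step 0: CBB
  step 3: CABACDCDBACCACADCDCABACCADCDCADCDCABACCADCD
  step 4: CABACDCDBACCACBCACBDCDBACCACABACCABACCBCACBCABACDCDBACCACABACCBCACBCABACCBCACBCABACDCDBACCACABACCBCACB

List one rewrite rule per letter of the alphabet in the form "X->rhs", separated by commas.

  step 3 ⇒ step 4: CABACDCDBACCACADCDCABACCADCDCADCDCABACCADCD ⇒ CA·BAC·DCD·BAC·CA·CB·CA·CB·DCD·BAC·CA·CA·BAC·CA·BAC·CB·CA·CB·CA·BAC·DCD·BAC·CA·CA·BAC·CB·CA·CB·CA·BAC·CB·CA·CB·CA·BAC·DCD·BAC·CA·CA·BAC·CB·CA·CB
    A ↦ BAC
    B ↦ DCD
    C ↦ CA
    D ↦ CB

A->BAC, B->DCD, C->CA, D->CB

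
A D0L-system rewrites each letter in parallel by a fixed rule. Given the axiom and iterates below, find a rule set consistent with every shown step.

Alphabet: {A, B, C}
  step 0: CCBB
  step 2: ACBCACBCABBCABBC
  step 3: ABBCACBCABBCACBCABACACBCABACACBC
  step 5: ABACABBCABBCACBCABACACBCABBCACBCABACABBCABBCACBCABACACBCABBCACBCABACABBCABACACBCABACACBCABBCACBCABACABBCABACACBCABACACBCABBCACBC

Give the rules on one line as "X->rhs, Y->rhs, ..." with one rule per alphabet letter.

A->AB, B->AC, C->BC

  step 2 ⇒ step 3: ACBCACBCABBCABBC ⇒ AB·BC·AC·BC·AB·BC·AC·BC·AB·AC·AC·BC·AB·AC·AC·BC
    A ↦ AB
    B ↦ AC
    C ↦ BC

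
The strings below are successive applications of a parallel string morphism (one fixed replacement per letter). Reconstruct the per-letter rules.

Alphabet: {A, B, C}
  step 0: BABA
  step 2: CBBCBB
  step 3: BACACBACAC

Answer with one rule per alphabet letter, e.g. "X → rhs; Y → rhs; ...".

A->C, B->AC, C->B

  step 2 ⇒ step 3: CBBCBB ⇒ B·AC·AC·B·AC·AC
    B ↦ AC
    C ↦ B
    A ↦ C  (constrained at step 0)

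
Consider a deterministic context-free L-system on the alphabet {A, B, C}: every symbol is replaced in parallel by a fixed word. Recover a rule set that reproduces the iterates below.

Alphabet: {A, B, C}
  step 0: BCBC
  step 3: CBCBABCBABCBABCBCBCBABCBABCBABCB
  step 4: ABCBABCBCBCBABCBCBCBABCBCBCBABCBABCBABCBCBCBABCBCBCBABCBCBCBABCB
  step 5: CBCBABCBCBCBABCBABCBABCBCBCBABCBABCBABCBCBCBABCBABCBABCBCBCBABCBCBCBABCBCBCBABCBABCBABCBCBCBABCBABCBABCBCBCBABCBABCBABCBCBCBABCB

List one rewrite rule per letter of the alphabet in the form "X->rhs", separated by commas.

  step 4 ⇒ step 5: ABCBABCBCBCBABCBCBCBABCBCBCBABCBABCBABCBCBCBABCBCBCBABCBCBCBABCB ⇒ CB·CB·AB·CB·CB·CB·AB·CB·AB·CB·AB·CB·CB·CB·AB·CB·AB·CB·AB·CB·CB·CB·AB·CB·AB·CB·AB·CB·CB·CB·AB·CB·CB·CB·AB·CB·CB·CB·AB·CB·AB·CB·AB·CB·CB·CB·AB·CB·AB·CB·AB·CB·CB·CB·AB·CB·AB·CB·AB·CB·CB·CB·AB·CB
    A ↦ CB
    B ↦ CB
    C ↦ AB

A->CB, B->CB, C->AB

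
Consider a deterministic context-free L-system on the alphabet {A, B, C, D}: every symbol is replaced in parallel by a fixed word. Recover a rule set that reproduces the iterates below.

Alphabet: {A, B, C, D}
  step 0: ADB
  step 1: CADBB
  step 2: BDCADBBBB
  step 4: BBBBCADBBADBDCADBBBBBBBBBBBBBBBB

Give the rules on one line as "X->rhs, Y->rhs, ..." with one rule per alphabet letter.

A->C, B->BB, C->BD, D->AD

  step 1 ⇒ step 2: CADBB ⇒ BD·C·AD·BB·BB
    A ↦ C
    B ↦ BB
    C ↦ BD
    D ↦ AD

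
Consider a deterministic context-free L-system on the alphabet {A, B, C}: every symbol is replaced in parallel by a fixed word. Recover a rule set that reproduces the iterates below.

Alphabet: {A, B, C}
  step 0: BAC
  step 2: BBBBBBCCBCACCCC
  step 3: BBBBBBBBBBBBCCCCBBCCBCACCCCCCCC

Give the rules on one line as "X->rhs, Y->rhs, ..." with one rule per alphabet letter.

A->BCA, B->BB, C->CC

  step 2 ⇒ step 3: BBBBBBCCBCACCCC ⇒ BB·BB·BB·BB·BB·BB·CC·CC·BB·CC·BCA·CC·CC·CC·CC
    A ↦ BCA
    B ↦ BB
    C ↦ CC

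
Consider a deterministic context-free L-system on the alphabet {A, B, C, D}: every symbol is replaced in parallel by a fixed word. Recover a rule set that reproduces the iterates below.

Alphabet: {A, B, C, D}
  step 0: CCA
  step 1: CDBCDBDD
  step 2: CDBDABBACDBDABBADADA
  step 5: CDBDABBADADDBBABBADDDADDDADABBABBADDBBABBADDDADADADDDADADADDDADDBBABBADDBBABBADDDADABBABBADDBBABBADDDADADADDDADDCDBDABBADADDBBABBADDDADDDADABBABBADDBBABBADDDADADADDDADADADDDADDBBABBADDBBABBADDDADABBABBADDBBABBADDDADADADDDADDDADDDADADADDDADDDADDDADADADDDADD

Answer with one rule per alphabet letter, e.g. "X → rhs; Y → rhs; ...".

  step 1 ⇒ step 2: CDBCDBDD ⇒ CDB·DA·BBA·CDB·DA·BBA·DA·DA
    B ↦ BBA
    C ↦ CDB
    D ↦ DA
  step 0 ⇒ step 1: CCA ⇒ CDB·CDB·DD
    A ↦ DD

A->DD, B->BBA, C->CDB, D->DA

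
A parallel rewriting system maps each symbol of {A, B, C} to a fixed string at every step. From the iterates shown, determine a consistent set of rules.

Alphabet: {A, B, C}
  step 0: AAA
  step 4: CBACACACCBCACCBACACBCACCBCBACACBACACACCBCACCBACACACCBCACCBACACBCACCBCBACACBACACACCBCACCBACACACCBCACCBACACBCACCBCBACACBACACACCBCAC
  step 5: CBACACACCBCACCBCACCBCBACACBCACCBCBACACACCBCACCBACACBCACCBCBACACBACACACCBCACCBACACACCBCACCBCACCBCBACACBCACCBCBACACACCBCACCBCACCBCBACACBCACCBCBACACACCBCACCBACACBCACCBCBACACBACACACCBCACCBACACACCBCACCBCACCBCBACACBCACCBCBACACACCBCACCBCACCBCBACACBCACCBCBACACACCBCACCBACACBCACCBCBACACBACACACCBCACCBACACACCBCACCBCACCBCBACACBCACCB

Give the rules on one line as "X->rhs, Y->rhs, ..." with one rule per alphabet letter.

  step 4 ⇒ step 5: CBACACACCBCACCBACACBCACCBCBACACBACACACCBCACCBACACACCBCACCBACACBCACCBCBACACBACACACCBCACCBACACACCBCACCBACACBCACCBCBACACBACACACCBCAC ⇒ CB·ACA·CAC·CB·CAC·CB·CAC·CB·CB·ACA·CB·CAC·CB·CB·ACA·CAC·CB·CAC·CB·ACA·CB·CAC·CB·CB·ACA·CB·ACA·CAC·CB·CAC·CB·ACA·CAC·CB·CAC·CB·CAC·CB·CB·ACA·CB·CAC·CB·CB·ACA·CAC·CB·CAC·CB·CAC·CB·CB·ACA·CB·CAC·CB·CB·ACA·CAC·CB·CAC·CB·ACA·CB·CAC·CB·CB·ACA·CB·ACA·CAC·CB·CAC·CB·ACA·CAC·CB·CAC·CB·CAC·CB·CB·ACA·CB·CAC·CB·CB·ACA·CAC·CB·CAC·CB·CAC·CB·CB·ACA·CB·CAC·CB·CB·ACA·CAC·CB·CAC·CB·ACA·CB·CAC·CB·CB·ACA·CB·ACA·CAC·CB·CAC·CB·ACA·CAC·CB·CAC·CB·CAC·CB·CB·ACA·CB·CAC·CB
    A ↦ CAC
    B ↦ ACA
    C ↦ CB

A->CAC, B->ACA, C->CB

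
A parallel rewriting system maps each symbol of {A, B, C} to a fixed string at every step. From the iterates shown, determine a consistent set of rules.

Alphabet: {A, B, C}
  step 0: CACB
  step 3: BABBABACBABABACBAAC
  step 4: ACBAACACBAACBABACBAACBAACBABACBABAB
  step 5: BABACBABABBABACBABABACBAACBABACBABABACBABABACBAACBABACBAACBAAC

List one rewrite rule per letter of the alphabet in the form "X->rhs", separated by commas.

  step 4 ⇒ step 5: ACBAACACBAACBABACBAACBAACBABACBABAB ⇒ BA·B·AC·BA·BA·B·BA·B·AC·BA·BA·B·AC·BA·AC·BA·B·AC·BA·BA·B·AC·BA·BA·B·AC·BA·AC·BA·B·AC·BA·AC·BA·AC
    A ↦ BA
    B ↦ AC
    C ↦ B

A->BA, B->AC, C->B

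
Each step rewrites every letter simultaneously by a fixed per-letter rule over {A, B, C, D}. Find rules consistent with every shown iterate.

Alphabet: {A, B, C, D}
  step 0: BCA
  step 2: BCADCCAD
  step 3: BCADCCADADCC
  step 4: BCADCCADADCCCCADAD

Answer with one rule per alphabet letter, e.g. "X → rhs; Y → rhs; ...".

  step 3 ⇒ step 4: BCADCCADADCC ⇒ BC·AD·C·C·AD·AD·C·C·C·C·AD·AD
    A ↦ C
    B ↦ BC
    C ↦ AD
    D ↦ C

A->C, B->BC, C->AD, D->C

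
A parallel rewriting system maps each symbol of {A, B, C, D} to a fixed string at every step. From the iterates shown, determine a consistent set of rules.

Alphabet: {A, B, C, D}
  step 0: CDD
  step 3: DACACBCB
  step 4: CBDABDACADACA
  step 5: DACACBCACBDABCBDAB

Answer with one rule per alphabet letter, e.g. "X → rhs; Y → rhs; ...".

A->B, B->CA, C->DA, D->C

  step 4 ⇒ step 5: CBDABDACADACA ⇒ DA·CA·C·B·CA·C·B·DA·B·C·B·DA·B
    A ↦ B
    B ↦ CA
    C ↦ DA
    D ↦ C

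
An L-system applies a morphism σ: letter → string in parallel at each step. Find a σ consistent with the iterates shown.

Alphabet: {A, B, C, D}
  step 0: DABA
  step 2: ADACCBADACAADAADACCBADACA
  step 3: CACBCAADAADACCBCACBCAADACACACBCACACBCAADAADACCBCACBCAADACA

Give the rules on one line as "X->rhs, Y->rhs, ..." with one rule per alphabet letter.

A->CA, B->CCB, C->ADA, D->CB

  step 2 ⇒ step 3: ADACCBADACAADAADACCBADACA ⇒ CA·CB·CA·ADA·ADA·CCB·CA·CB·CA·ADA·CA·CA·CB·CA·CA·CB·CA·ADA·ADA·CCB·CA·CB·CA·ADA·CA
    A ↦ CA
    B ↦ CCB
    C ↦ ADA
    D ↦ CB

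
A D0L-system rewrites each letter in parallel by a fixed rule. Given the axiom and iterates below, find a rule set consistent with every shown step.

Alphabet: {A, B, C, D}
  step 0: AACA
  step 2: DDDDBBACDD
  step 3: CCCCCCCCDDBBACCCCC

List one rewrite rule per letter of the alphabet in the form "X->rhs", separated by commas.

A->BB, B->D, C->AC, D->CC

  step 2 ⇒ step 3: DDDDBBACDD ⇒ CC·CC·CC·CC·D·D·BB·AC·CC·CC
    A ↦ BB
    B ↦ D
    C ↦ AC
    D ↦ CC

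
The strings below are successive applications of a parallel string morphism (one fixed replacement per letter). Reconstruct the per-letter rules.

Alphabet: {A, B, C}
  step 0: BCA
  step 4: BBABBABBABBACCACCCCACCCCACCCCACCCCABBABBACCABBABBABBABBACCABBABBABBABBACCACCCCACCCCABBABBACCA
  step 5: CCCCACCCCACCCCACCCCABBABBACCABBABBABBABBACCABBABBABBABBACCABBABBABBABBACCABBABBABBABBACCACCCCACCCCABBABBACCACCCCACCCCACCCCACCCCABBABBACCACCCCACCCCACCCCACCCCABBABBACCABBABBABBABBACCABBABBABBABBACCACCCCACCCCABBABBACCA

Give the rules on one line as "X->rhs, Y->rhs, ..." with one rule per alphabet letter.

  step 4 ⇒ step 5: BBABBABBABBACCACCCCACCCCACCCCACCCCABBABBACCABBABBABBABBACCABBABBABBABBACCACCCCACCCCABBABBACCA ⇒ C·C·CCA·C·C·CCA·C·C·CCA·C·C·CCA·BBA·BBA·CCA·BBA·BBA·BBA·BBA·CCA·BBA·BBA·BBA·BBA·CCA·BBA·BBA·BBA·BBA·CCA·BBA·BBA·BBA·BBA·CCA·C·C·CCA·C·C·CCA·BBA·BBA·CCA·C·C·CCA·C·C·CCA·C·C·CCA·C·C·CCA·BBA·BBA·CCA·C·C·CCA·C·C·CCA·C·C·CCA·C·C·CCA·BBA·BBA·CCA·BBA·BBA·BBA·BBA·CCA·BBA·BBA·BBA·BBA·CCA·C·C·CCA·C·C·CCA·BBA·BBA·CCA
    A ↦ CCA
    B ↦ C
    C ↦ BBA

A->CCA, B->C, C->BBA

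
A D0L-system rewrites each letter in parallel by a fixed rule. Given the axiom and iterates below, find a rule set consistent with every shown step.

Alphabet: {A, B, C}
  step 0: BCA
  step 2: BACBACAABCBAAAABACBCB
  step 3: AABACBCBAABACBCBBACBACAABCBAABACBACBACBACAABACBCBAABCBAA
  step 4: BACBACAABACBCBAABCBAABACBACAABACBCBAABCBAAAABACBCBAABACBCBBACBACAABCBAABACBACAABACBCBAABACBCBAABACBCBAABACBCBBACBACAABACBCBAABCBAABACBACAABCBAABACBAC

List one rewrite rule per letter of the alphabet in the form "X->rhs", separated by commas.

A->BAC, B->AA, C->BCB

  step 3 ⇒ step 4: AABACBCBAABACBCBBACBACAABCBAABACBACBACBACAABACBCBAABCBAA ⇒ BAC·BAC·AA·BAC·BCB·AA·BCB·AA·BAC·BAC·AA·BAC·BCB·AA·BCB·AA·AA·BAC·BCB·AA·BAC·BCB·BAC·BAC·AA·BCB·AA·BAC·BAC·AA·BAC·BCB·AA·BAC·BCB·AA·BAC·BCB·AA·BAC·BCB·BAC·BAC·AA·BAC·BCB·AA·BCB·AA·BAC·BAC·AA·BCB·AA·BAC·BAC
    A ↦ BAC
    B ↦ AA
    C ↦ BCB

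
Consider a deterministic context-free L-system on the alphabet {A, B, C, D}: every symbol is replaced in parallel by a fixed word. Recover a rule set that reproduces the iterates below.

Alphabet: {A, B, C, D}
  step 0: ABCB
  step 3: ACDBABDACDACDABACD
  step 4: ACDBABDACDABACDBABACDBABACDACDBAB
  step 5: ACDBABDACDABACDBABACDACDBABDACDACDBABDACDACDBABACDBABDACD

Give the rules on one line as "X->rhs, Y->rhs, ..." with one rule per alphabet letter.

  step 4 ⇒ step 5: ACDBABDACDABACDBABACDBABACDACDBAB ⇒ AC·DB·AB·D·AC·D·AB·AC·DB·AB·AC·D·AC·DB·AB·D·AC·D·AC·DB·AB·D·AC·D·AC·DB·AB·AC·DB·AB·D·AC·D
    A ↦ AC
    B ↦ D
    C ↦ DB
    D ↦ AB

A->AC, B->D, C->DB, D->AB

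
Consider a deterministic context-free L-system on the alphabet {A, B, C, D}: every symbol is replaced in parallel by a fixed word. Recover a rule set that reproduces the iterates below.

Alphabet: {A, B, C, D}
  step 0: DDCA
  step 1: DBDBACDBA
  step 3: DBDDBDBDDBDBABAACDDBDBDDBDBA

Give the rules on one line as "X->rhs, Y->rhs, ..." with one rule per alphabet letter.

  step 0 ⇒ step 1: DDCA ⇒ DB·DB·ACD·BA
    A ↦ BA
    C ↦ ACD
    D ↦ DB
    B ↦ D  (constrained at step 1)

A->BA, B->D, C->ACD, D->DB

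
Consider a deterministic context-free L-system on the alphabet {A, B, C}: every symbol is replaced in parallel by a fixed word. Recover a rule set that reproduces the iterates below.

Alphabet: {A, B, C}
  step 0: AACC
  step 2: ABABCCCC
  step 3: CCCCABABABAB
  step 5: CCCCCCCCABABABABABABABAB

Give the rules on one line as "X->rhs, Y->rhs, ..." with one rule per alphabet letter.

A->C, B->C, C->AB

  step 2 ⇒ step 3: ABABCCCC ⇒ C·C·C·C·AB·AB·AB·AB
    A ↦ C
    B ↦ C
    C ↦ AB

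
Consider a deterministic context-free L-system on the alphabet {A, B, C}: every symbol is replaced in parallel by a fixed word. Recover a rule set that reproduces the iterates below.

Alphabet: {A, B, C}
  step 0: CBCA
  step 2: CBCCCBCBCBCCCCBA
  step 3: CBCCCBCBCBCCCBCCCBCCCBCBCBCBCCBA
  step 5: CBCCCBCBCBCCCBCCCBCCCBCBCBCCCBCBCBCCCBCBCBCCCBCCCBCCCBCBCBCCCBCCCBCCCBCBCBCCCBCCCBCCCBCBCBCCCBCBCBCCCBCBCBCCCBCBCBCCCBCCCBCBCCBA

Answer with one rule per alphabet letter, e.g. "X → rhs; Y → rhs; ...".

  step 2 ⇒ step 3: CBCCCBCBCBCCCCBA ⇒ CB·CC·CB·CB·CB·CC·CB·CC·CB·CC·CB·CB·CB·CB·CC·BA
    A ↦ BA
    B ↦ CC
    C ↦ CB

A->BA, B->CC, C->CB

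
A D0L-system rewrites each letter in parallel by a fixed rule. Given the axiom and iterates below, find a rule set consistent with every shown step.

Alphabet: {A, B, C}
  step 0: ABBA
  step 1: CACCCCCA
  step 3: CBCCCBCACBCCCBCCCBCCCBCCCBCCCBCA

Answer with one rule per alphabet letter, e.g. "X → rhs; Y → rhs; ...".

  step 0 ⇒ step 1: ABBA ⇒ CA·CC·CC·CA
    A ↦ CA
    B ↦ CC
    C ↦ CB  (constrained at step 1)

A->CA, B->CC, C->CB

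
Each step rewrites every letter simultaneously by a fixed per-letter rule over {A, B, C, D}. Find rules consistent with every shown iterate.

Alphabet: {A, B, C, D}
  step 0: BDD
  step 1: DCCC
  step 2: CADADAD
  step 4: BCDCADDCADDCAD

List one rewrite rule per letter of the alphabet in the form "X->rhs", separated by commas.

  step 1 ⇒ step 2: DCCC ⇒ C·AD·AD·AD
    C ↦ AD
    D ↦ C
    A ↦ B  (constrained at step 2)
  step 0 ⇒ step 1: BDD ⇒ DC·C·C
    B ↦ DC

A->B, B->DC, C->AD, D->C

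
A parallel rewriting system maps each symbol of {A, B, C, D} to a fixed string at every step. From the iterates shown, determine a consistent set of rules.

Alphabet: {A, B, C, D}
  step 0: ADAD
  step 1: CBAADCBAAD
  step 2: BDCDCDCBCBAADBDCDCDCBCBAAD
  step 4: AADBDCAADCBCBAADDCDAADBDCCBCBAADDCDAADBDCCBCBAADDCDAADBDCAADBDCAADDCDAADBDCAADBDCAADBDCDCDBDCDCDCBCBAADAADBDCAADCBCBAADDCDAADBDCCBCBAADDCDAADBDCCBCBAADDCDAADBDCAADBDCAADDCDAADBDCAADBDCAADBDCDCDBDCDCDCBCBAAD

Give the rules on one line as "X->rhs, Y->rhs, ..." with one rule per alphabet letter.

  step 1 ⇒ step 2: CBAADCBAAD ⇒ BDC·DCD·CB·CB·AAD·BDC·DCD·CB·CB·AAD
    A ↦ CB
    B ↦ DCD
    C ↦ BDC
    D ↦ AAD

A->CB, B->DCD, C->BDC, D->AAD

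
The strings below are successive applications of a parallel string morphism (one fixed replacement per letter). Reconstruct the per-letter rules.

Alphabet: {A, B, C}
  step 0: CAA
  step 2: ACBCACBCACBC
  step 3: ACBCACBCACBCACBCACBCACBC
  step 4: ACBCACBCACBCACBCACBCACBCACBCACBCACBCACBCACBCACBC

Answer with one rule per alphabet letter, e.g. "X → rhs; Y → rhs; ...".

A->AC, B->AC, C->BC

  step 3 ⇒ step 4: ACBCACBCACBCACBCACBCACBC ⇒ AC·BC·AC·BC·AC·BC·AC·BC·AC·BC·AC·BC·AC·BC·AC·BC·AC·BC·AC·BC·AC·BC·AC·BC
    A ↦ AC
    B ↦ AC
    C ↦ BC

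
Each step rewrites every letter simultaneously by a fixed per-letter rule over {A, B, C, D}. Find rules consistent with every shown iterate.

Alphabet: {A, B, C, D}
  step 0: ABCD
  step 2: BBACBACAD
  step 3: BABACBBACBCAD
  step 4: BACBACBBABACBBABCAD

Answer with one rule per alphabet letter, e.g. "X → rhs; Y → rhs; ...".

A->C, B->BA, C->B, D->AD

  step 3 ⇒ step 4: BABACBBACBCAD ⇒ BA·C·BA·C·B·BA·BA·C·B·BA·B·C·AD
    A ↦ C
    B ↦ BA
    C ↦ B
    D ↦ AD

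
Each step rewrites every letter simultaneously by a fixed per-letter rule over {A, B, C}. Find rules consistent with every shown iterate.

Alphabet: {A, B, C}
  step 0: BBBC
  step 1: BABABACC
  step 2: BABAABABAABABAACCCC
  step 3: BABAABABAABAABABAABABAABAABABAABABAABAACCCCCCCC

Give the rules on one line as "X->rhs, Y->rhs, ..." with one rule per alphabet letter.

  step 2 ⇒ step 3: BABAABABAABABAACCCC ⇒ BA·BAA·BA·BAA·BAA·BA·BAA·BA·BAA·BAA·BA·BAA·BA·BAA·BAA·CC·CC·CC·CC
    A ↦ BAA
    B ↦ BA
    C ↦ CC

A->BAA, B->BA, C->CC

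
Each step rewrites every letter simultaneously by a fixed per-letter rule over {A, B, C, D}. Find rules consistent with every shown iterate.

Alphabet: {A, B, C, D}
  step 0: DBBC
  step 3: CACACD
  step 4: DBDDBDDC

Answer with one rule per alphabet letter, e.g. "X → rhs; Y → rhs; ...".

  step 3 ⇒ step 4: CACACD ⇒ D·BD·D·BD·D·C
    A ↦ BD
    C ↦ D
    D ↦ C
    B ↦ A  (constrained at step 0)

A->BD, B->A, C->D, D->C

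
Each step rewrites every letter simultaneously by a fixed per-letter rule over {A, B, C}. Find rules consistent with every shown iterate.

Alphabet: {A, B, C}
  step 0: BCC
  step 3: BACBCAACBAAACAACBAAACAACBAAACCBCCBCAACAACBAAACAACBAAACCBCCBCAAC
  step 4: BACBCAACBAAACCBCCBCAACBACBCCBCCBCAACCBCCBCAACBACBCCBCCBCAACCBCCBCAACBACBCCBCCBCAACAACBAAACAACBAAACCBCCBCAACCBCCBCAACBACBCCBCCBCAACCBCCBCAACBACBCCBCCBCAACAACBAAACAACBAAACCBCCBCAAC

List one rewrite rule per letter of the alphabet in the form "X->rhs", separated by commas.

A->CBC, B->BA, C->AAC

  step 3 ⇒ step 4: BACBCAACBAAACAACBAAACAACBAAACCBCCBCAACAACBAAACAACBAAACCBCCBCAAC ⇒ BA·CBC·AAC·BA·AAC·CBC·CBC·AAC·BA·CBC·CBC·CBC·AAC·CBC·CBC·AAC·BA·CBC·CBC·CBC·AAC·CBC·CBC·AAC·BA·CBC·CBC·CBC·AAC·AAC·BA·AAC·AAC·BA·AAC·CBC·CBC·AAC·CBC·CBC·AAC·BA·CBC·CBC·CBC·AAC·CBC·CBC·AAC·BA·CBC·CBC·CBC·AAC·AAC·BA·AAC·AAC·BA·AAC·CBC·CBC·AAC
    A ↦ CBC
    B ↦ BA
    C ↦ AAC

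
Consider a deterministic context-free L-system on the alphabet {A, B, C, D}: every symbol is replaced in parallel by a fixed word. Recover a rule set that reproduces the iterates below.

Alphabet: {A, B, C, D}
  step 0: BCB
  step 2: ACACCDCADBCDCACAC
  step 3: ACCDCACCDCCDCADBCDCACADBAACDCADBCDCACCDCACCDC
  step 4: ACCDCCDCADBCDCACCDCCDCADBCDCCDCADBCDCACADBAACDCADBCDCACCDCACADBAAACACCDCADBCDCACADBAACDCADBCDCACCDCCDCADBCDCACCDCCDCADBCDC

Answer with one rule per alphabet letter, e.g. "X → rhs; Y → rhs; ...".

A->AC, B->AA, C->CDC, D->ADB

  step 3 ⇒ step 4: ACCDCACCDCCDCADBCDCACADBAACDCADBCDCACCDCACCDC ⇒ AC·CDC·CDC·ADB·CDC·AC·CDC·CDC·ADB·CDC·CDC·ADB·CDC·AC·ADB·AA·CDC·ADB·CDC·AC·CDC·AC·ADB·AA·AC·AC·CDC·ADB·CDC·AC·ADB·AA·CDC·ADB·CDC·AC·CDC·CDC·ADB·CDC·AC·CDC·CDC·ADB·CDC
    A ↦ AC
    B ↦ AA
    C ↦ CDC
    D ↦ ADB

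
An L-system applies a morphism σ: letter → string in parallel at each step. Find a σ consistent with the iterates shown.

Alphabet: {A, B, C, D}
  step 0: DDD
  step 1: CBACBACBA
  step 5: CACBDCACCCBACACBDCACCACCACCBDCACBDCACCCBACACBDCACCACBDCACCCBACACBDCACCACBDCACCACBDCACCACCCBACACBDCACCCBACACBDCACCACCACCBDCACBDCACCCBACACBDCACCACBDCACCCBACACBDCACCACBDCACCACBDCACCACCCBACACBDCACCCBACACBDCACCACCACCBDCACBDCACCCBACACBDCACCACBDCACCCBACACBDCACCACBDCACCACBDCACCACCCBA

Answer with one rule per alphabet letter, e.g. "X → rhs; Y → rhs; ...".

A->BD, B->C, C->CAC, D->CBA

  step 0 ⇒ step 1: DDD ⇒ CBA·CBA·CBA
    D ↦ CBA
    A ↦ BD  (constrained at step 1)
    B ↦ C  (constrained at step 1)
    C ↦ CAC  (constrained at step 1)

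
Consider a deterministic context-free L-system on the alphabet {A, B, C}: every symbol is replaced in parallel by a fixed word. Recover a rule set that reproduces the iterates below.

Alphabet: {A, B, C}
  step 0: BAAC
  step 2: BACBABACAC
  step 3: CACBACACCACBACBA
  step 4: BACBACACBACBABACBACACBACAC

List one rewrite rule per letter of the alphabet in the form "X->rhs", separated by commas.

  step 3 ⇒ step 4: CACBACACCACBACBA ⇒ BA·C·BA·CA·C·BA·C·BA·BA·C·BA·CA·C·BA·CA·C
    A ↦ C
    B ↦ CA
    C ↦ BA

A->C, B->CA, C->BA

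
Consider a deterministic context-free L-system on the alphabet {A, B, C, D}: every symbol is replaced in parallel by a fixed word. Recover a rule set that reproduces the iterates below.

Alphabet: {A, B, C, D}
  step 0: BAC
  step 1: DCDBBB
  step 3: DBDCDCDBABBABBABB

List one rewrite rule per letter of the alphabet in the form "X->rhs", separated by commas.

  step 0 ⇒ step 1: BAC ⇒ DC·DB·BB
    A ↦ DB
    B ↦ DC
    C ↦ BB
    D ↦ A  (constrained at step 1)

A->DB, B->DC, C->BB, D->A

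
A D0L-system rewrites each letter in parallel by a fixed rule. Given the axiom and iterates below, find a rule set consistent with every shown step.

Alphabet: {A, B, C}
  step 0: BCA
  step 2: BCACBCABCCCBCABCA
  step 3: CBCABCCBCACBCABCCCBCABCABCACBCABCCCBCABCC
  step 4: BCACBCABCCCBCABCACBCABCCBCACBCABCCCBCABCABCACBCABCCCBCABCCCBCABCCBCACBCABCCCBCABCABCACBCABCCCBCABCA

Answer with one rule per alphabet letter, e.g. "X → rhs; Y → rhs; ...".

  step 3 ⇒ step 4: CBCABCCBCACBCABCCCBCABCABCACBCABCCCBCABCC ⇒ BCA·C·BCA·BCC·C·BCA·BCA·C·BCA·BCC·BCA·C·BCA·BCC·C·BCA·BCA·BCA·C·BCA·BCC·C·BCA·BCC·C·BCA·BCC·BCA·C·BCA·BCC·C·BCA·BCA·BCA·C·BCA·BCC·C·BCA·BCA
    A ↦ BCC
    B ↦ C
    C ↦ BCA

A->BCC, B->C, C->BCA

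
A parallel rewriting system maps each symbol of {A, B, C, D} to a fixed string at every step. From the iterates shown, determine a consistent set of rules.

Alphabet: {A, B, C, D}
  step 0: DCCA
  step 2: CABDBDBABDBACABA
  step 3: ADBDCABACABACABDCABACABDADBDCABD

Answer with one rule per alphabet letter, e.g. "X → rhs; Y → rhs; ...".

  step 2 ⇒ step 3: CABDBDBABDBACABA ⇒ AD·BD·CA·BA·CA·BA·CA·BD·CA·BA·CA·BD·AD·BD·CA·BD
    A ↦ BD
    B ↦ CA
    C ↦ AD
    D ↦ BA

A->BD, B->CA, C->AD, D->BA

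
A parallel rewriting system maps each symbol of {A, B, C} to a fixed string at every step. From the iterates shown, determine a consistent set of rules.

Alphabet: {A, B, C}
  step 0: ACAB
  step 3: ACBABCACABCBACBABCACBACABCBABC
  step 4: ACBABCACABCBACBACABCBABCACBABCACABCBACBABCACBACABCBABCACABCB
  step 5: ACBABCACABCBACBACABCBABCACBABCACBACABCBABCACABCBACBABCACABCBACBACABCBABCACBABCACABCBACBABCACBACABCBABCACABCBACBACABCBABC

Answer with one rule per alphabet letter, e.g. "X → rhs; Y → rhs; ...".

  step 4 ⇒ step 5: ACBABCACABCBACBACABCBABCACBABCACABCBACBABCACBACABCBABCACABCB ⇒ AC·B·ABC·AC·ABC·B·AC·B·AC·ABC·B·ABC·AC·B·ABC·AC·B·AC·ABC·B·ABC·AC·ABC·B·AC·B·ABC·AC·ABC·B·AC·B·AC·ABC·B·ABC·AC·B·ABC·AC·ABC·B·AC·B·ABC·AC·B·AC·ABC·B·ABC·AC·ABC·B·AC·B·AC·ABC·B·ABC
    A ↦ AC
    B ↦ ABC
    C ↦ B

A->AC, B->ABC, C->B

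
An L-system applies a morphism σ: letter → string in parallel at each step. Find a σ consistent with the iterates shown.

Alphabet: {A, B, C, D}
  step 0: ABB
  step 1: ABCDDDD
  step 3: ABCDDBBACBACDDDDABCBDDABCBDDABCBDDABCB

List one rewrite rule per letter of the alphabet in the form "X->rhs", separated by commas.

A->ABC, B->DD, C->B, D->BAC

  step 0 ⇒ step 1: ABB ⇒ ABC·DD·DD
    A ↦ ABC
    B ↦ DD
    C ↦ B  (constrained at step 1)
    D ↦ BAC  (constrained at step 1)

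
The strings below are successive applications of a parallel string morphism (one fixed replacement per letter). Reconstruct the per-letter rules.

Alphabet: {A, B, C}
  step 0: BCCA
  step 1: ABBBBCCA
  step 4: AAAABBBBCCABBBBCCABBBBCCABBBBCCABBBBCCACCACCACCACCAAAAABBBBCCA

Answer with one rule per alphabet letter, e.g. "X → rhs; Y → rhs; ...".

A->CCA, B->A, C->BB

  step 0 ⇒ step 1: BCCA ⇒ A·BB·BB·CCA
    A ↦ CCA
    B ↦ A
    C ↦ BB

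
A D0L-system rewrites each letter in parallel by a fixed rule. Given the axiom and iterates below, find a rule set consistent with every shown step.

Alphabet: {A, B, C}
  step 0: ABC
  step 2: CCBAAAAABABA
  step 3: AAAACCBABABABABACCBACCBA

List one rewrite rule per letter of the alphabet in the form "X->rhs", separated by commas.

A->BA, B->CC, C->AA

  step 2 ⇒ step 3: CCBAAAAABABA ⇒ AA·AA·CC·BA·BA·BA·BA·BA·CC·BA·CC·BA
    A ↦ BA
    B ↦ CC
    C ↦ AA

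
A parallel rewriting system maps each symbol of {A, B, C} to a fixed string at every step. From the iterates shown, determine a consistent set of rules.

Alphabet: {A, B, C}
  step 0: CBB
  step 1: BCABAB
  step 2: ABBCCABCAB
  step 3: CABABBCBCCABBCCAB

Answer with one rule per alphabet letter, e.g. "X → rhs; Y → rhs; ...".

  step 2 ⇒ step 3: ABBCCABCAB ⇒ C·AB·AB·BC·BC·C·AB·BC·C·AB
    A ↦ C
    B ↦ AB
    C ↦ BC

A->C, B->AB, C->BC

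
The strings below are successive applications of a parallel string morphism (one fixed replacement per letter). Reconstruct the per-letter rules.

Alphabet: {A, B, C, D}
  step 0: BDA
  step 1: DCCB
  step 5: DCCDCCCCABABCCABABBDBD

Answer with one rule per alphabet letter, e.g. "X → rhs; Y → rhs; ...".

  step 0 ⇒ step 1: BDA ⇒ D·CC·B
    A ↦ B
    B ↦ D
    D ↦ CC
    C ↦ AB  (constrained at step 1)

A->B, B->D, C->AB, D->CC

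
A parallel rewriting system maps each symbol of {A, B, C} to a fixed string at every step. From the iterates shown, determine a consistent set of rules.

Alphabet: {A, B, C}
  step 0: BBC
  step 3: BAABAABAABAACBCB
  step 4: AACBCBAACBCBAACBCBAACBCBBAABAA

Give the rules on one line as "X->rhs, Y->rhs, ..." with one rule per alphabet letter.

  step 3 ⇒ step 4: BAABAABAABAACBCB ⇒ AA·CB·CB·AA·CB·CB·AA·CB·CB·AA·CB·CB·B·AA·B·AA
    A ↦ CB
    B ↦ AA
    C ↦ B

A->CB, B->AA, C->B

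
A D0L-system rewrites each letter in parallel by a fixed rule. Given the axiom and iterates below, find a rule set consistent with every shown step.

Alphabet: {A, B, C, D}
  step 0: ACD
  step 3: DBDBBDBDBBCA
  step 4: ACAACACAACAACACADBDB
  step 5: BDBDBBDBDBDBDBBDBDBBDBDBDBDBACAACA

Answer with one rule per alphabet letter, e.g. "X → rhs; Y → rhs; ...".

  step 4 ⇒ step 5: ACAACACAACAACACADBDB ⇒ B·DBD·B·B·DBD·B·DBD·B·B·DBD·B·B·DBD·B·DBD·B·A·CA·A·CA
    A ↦ B
    B ↦ CA
    C ↦ DBD
    D ↦ A

A->B, B->CA, C->DBD, D->A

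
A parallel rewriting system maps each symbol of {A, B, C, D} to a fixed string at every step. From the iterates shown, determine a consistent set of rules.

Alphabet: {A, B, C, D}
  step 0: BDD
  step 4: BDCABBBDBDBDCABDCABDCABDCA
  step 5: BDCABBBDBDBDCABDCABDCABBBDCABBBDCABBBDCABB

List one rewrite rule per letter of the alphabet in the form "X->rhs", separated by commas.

  step 4 ⇒ step 5: BDCABBBDBDBDCABDCABDCABDCA ⇒ BD·CA·B·B·BD·BD·BD·CA·BD·CA·BD·CA·B·B·BD·CA·B·B·BD·CA·B·B·BD·CA·B·B
    A ↦ B
    B ↦ BD
    C ↦ B
    D ↦ CA

A->B, B->BD, C->B, D->CA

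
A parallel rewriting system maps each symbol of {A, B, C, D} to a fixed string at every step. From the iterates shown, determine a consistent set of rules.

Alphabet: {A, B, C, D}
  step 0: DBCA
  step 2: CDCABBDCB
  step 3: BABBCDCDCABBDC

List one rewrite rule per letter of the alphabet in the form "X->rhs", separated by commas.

  step 2 ⇒ step 3: CDCABBDCB ⇒ B·AB·B·C·DC·DC·AB·B·DC
    A ↦ C
    B ↦ DC
    C ↦ B
    D ↦ AB

A->C, B->DC, C->B, D->AB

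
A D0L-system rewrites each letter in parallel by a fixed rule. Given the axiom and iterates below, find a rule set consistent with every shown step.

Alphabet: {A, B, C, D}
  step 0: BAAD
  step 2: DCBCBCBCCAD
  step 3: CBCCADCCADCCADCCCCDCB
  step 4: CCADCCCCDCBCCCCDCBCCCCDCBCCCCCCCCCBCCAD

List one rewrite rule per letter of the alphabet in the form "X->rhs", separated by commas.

A->D, B->AD, C->CC, D->CB

  step 3 ⇒ step 4: CBCCADCCADCCADCCCCDCB ⇒ CC·AD·CC·CC·D·CB·CC·CC·D·CB·CC·CC·D·CB·CC·CC·CC·CC·CB·CC·AD
    A ↦ D
    B ↦ AD
    C ↦ CC
    D ↦ CB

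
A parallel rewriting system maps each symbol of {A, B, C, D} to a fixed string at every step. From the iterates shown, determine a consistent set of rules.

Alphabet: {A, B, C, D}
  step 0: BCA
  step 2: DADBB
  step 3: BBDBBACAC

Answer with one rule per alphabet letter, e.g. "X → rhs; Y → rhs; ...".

A->D, B->AC, C->A, D->BB

  step 2 ⇒ step 3: DADBB ⇒ BB·D·BB·AC·AC
    A ↦ D
    B ↦ AC
    D ↦ BB
    C ↦ A  (constrained at step 0)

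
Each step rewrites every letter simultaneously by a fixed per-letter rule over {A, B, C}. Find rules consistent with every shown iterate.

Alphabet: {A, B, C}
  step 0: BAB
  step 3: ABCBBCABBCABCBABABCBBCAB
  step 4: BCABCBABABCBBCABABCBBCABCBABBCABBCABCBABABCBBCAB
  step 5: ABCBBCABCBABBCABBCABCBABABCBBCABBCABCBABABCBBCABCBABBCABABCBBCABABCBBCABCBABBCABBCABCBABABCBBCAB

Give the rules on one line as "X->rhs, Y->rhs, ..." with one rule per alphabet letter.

  step 4 ⇒ step 5: BCABCBABABCBBCABABCBBCABCBABBCABBCABCBABABCBBCAB ⇒ AB·CB·BC·AB·CB·AB·BC·AB·BC·AB·CB·AB·AB·CB·BC·AB·BC·AB·CB·AB·AB·CB·BC·AB·CB·AB·BC·AB·AB·CB·BC·AB·AB·CB·BC·AB·CB·AB·BC·AB·BC·AB·CB·AB·AB·CB·BC·AB
    A ↦ BC
    B ↦ AB
    C ↦ CB

A->BC, B->AB, C->CB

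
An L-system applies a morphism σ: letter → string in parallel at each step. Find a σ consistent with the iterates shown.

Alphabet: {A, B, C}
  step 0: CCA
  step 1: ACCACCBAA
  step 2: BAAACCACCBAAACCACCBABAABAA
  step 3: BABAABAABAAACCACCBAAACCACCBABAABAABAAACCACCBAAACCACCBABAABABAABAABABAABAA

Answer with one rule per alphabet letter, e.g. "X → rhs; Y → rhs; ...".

A->BAA, B->BA, C->ACC

  step 2 ⇒ step 3: BAAACCACCBAAACCACCBABAABAA ⇒ BA·BAA·BAA·BAA·ACC·ACC·BAA·ACC·ACC·BA·BAA·BAA·BAA·ACC·ACC·BAA·ACC·ACC·BA·BAA·BA·BAA·BAA·BA·BAA·BAA
    A ↦ BAA
    B ↦ BA
    C ↦ ACC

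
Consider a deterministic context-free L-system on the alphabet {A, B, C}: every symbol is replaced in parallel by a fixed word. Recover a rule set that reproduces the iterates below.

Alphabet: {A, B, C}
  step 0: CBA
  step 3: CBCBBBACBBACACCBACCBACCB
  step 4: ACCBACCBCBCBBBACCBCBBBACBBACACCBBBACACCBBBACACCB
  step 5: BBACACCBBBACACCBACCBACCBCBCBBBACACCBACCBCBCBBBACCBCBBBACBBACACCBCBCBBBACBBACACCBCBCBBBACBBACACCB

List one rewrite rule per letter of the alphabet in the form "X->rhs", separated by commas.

A->BB, B->CB, C->AC

  step 4 ⇒ step 5: ACCBACCBCBCBBBACCBCBBBACBBACACCBBBACACCBBBACACCB ⇒ BB·AC·AC·CB·BB·AC·AC·CB·AC·CB·AC·CB·CB·CB·BB·AC·AC·CB·AC·CB·CB·CB·BB·AC·CB·CB·BB·AC·BB·AC·AC·CB·CB·CB·BB·AC·BB·AC·AC·CB·CB·CB·BB·AC·BB·AC·AC·CB
    A ↦ BB
    B ↦ CB
    C ↦ AC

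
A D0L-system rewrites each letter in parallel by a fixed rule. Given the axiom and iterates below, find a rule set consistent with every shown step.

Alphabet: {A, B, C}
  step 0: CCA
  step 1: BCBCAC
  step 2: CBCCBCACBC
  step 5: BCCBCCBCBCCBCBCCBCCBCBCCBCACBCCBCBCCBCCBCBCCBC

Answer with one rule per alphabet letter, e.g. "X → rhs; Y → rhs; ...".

  step 1 ⇒ step 2: BCBCAC ⇒ C·BC·C·BC·AC·BC
    A ↦ AC
    B ↦ C
    C ↦ BC

A->AC, B->C, C->BC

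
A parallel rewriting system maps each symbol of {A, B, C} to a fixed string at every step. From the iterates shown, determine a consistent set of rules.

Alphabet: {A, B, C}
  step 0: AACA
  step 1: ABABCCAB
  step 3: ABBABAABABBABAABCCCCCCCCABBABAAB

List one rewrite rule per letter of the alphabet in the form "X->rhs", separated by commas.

A->AB, B->BA, C->CC

  step 0 ⇒ step 1: AACA ⇒ AB·AB·CC·AB
    A ↦ AB
    C ↦ CC
    B ↦ BA  (constrained at step 1)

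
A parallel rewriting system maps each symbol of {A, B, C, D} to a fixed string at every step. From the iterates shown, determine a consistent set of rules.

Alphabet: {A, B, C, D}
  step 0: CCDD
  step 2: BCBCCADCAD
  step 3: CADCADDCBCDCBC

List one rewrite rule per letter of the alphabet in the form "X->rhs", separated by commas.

A->C, B->CA, C->D, D->BC

  step 2 ⇒ step 3: BCBCCADCAD ⇒ CA·D·CA·D·D·C·BC·D·C·BC
    A ↦ C
    B ↦ CA
    C ↦ D
    D ↦ BC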